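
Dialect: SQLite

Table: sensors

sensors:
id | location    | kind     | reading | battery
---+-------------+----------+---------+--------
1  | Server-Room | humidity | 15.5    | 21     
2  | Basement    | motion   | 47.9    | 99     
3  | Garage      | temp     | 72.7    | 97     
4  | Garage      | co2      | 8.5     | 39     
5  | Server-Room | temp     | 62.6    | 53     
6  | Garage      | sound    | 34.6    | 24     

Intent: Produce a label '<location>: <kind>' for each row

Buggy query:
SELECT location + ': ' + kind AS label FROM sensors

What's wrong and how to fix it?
Bug: SQLite uses || for string concatenation; + coerces text to numbers (yielding 0)

Fix: Replace + with || to concatenate text

Corrected query:
SELECT location || ': ' || kind AS label FROM sensors

Result:
label                
---------------------
Server-Room: humidity
Basement: motion     
Garage: temp         
Garage: co2          
Server-Room: temp    
Garage: sound        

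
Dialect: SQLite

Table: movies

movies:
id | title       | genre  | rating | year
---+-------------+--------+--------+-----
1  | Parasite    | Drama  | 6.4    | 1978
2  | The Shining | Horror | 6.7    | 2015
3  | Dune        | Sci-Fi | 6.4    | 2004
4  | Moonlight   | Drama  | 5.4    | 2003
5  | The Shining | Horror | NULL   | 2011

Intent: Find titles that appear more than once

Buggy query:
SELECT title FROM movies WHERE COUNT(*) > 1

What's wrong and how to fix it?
Bug: COUNT(*) is an aggregate and cannot be used in WHERE

Fix: GROUP BY title, then filter groups with HAVING COUNT(*) > 1

Corrected query:
SELECT title FROM movies GROUP BY title HAVING COUNT(*) > 1

Result:
title      
-----------
The Shining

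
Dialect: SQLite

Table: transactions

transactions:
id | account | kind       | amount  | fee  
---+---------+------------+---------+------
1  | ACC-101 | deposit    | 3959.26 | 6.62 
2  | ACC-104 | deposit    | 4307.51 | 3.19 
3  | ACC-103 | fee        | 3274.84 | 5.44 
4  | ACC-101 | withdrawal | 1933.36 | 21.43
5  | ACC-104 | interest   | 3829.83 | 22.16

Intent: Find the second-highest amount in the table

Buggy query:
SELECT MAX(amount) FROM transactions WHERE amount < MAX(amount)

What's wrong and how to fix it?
Bug: The inner MAX is an aggregate inside WHERE, which is not allowed

Fix: Put the inner MAX in a scalar subquery

Corrected query:
SELECT MAX(amount) FROM transactions WHERE amount < (SELECT MAX(amount) FROM transactions)

Result:
MAX(amount)
-----------
3959.26    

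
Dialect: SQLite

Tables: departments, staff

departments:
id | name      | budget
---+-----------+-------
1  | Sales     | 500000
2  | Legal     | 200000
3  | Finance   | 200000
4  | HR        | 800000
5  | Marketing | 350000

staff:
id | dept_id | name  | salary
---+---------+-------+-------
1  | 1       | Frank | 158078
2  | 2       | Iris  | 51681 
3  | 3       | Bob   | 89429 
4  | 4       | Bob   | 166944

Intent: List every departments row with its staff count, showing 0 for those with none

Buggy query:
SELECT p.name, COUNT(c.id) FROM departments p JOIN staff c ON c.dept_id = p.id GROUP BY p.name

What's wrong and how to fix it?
Bug: An inner join excludes parents with zero children

Fix: Switch to LEFT JOIN to retain unmatched parent rows

Corrected query:
SELECT p.name, COUNT(c.id) FROM departments p LEFT JOIN staff c ON c.dept_id = p.id GROUP BY p.name

Result:
name      | COUNT(c.id)
----------+------------
Finance   | 1          
HR        | 1          
Legal     | 1          
Marketing | 0          
Sales     | 1          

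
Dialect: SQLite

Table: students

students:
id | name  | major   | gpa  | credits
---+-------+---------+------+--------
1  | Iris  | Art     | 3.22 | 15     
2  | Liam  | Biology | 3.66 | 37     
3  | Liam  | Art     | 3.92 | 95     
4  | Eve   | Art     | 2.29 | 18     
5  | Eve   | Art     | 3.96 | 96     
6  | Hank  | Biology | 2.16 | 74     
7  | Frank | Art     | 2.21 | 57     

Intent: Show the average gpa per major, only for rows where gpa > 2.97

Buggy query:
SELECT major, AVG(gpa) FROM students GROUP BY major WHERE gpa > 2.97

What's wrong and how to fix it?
Bug: WHERE cannot follow GROUP BY

Fix: Move the WHERE clause before GROUP BY

Corrected query:
SELECT major, AVG(gpa) FROM students WHERE gpa > 2.97 GROUP BY major

Result:
major   | AVG(gpa)
--------+---------
Art     | 3.7     
Biology | 3.66    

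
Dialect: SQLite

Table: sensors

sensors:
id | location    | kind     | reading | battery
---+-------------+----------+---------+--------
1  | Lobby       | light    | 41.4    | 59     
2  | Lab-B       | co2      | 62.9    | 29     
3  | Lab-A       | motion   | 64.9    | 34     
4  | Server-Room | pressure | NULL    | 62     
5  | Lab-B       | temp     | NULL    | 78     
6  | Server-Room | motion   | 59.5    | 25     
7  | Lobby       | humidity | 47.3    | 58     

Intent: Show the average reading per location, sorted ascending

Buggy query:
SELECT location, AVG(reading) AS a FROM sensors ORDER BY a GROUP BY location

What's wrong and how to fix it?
Bug: GROUP BY must precede ORDER BY

Fix: Reorder: SELECT … FROM … GROUP BY … ORDER BY …

Corrected query:
SELECT location, AVG(reading) AS a FROM sensors GROUP BY location ORDER BY a

Result:
location    | a    
------------+------
Lobby       | 44.35
Server-Room | 59.5 
Lab-B       | 62.9 
Lab-A       | 64.9 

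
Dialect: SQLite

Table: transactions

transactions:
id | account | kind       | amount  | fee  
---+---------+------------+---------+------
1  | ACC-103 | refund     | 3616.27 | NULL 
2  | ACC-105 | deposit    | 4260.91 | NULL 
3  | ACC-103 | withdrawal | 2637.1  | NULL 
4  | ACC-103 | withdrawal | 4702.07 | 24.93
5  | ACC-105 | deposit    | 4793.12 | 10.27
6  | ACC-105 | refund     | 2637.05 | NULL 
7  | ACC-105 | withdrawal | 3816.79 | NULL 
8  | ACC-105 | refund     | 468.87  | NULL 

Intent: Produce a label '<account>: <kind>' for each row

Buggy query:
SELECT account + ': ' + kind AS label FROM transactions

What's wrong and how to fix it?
Bug: '+' is numeric addition; on text columns SQLite converts them to 0 instead of concatenating

Fix: Replace + with || to concatenate text

Corrected query:
SELECT account || ': ' || kind AS label FROM transactions

Result:
label              
-------------------
ACC-103: refund    
ACC-105: deposit   
ACC-103: withdrawal
ACC-103: withdrawal
ACC-105: deposit   
ACC-105: refund    
ACC-105: withdrawal
ACC-105: refund    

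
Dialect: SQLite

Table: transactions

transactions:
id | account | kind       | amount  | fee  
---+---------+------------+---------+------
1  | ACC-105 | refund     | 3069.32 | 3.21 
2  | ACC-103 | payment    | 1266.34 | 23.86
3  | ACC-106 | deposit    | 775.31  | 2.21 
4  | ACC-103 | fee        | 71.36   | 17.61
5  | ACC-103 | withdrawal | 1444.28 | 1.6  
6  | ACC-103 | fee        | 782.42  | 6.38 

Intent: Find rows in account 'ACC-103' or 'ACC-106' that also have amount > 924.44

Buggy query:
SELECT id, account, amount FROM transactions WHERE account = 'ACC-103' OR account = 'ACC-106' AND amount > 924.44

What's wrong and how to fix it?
Bug: Without parentheses, AND is evaluated before OR, so the amount filter only applies to the 'ACC-106' branch

Fix: Add parentheses around the OR so the AND applies to both alternatives

Corrected query:
SELECT id, account, amount FROM transactions WHERE (account = 'ACC-103' OR account = 'ACC-106') AND amount > 924.44

Result:
id | account | amount 
---+---------+--------
2  | ACC-103 | 1266.34
5  | ACC-103 | 1444.28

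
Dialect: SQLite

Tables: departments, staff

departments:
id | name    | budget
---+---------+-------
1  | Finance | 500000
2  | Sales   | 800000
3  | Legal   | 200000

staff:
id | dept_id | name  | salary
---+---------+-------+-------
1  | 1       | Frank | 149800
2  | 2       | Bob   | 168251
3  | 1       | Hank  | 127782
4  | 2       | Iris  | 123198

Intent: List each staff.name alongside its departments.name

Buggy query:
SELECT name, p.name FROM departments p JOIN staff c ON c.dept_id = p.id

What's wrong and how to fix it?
Bug: 'name' exists in both joined tables, so the database can't tell which one is meant

Fix: Qualify the column with its table alias (c.name)

Corrected query:
SELECT c.name, p.name FROM departments p JOIN staff c ON c.dept_id = p.id

Result:
name  | name   
------+--------
Frank | Finance
Bob   | Sales  
Hank  | Finance
Iris  | Sales  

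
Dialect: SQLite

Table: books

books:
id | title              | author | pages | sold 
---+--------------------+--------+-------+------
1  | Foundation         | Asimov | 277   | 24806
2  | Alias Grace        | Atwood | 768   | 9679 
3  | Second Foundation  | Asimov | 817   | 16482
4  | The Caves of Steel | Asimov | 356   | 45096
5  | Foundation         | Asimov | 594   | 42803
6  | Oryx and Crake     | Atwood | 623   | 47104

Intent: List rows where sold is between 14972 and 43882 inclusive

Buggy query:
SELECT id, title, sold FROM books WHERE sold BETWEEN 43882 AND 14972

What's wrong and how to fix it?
Bug: The bounds are reversed; BETWEEN a AND b requires a <= b to match anything

Fix: Write BETWEEN 14972 AND 43882

Corrected query:
SELECT id, title, sold FROM books WHERE sold BETWEEN 14972 AND 43882

Result:
id | title             | sold 
---+-------------------+------
1  | Foundation        | 24806
3  | Second Foundation | 16482
5  | Foundation        | 42803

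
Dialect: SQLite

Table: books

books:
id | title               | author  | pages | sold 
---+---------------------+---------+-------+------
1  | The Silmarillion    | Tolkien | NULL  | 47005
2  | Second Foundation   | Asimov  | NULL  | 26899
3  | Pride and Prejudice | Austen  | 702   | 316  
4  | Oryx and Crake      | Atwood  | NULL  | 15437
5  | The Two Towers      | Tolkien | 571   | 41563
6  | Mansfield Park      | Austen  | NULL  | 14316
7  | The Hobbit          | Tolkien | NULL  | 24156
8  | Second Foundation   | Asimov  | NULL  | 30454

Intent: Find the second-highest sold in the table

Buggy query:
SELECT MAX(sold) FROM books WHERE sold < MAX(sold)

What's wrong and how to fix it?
Bug: MAX(sold) on the right of the comparison is an aggregate-in-WHERE error

Fix: Compute the overall MAX in a subquery, then take MAX of rows below it

Corrected query:
SELECT MAX(sold) FROM books WHERE sold < (SELECT MAX(sold) FROM books)

Result:
MAX(sold)
---------
41563    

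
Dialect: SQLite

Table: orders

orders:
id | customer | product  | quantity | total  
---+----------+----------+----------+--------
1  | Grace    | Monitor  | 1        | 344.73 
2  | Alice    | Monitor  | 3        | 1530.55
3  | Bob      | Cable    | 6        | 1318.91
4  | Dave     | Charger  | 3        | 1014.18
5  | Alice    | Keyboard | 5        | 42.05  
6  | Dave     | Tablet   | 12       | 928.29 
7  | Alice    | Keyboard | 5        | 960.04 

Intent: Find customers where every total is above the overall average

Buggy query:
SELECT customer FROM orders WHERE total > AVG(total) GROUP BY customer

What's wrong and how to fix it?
Bug: WHERE evaluates per row before aggregation, so AVG() is unavailable

Fix: Use a subquery for AVG and a HAVING MIN(...) filter so the condition holds for every row in the group

Corrected query:
SELECT customer FROM orders GROUP BY customer HAVING MIN(total) > (SELECT AVG(total) FROM orders)

Result:
customer
--------
Bob     
Dave    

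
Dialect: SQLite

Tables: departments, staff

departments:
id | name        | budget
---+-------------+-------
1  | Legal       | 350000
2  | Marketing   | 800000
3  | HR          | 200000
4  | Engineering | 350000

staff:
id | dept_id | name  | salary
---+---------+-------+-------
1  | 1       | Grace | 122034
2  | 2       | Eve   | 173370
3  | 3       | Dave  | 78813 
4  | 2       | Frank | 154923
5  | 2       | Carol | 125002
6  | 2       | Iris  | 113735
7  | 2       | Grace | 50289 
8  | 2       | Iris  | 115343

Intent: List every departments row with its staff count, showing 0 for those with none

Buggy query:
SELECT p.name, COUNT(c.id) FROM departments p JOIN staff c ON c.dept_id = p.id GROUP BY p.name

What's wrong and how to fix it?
Bug: An inner join excludes parents with zero children

Fix: Switch to LEFT JOIN to retain unmatched parent rows

Corrected query:
SELECT p.name, COUNT(c.id) FROM departments p LEFT JOIN staff c ON c.dept_id = p.id GROUP BY p.name

Result:
name        | COUNT(c.id)
------------+------------
Engineering | 0          
HR          | 1          
Legal       | 1          
Marketing   | 6          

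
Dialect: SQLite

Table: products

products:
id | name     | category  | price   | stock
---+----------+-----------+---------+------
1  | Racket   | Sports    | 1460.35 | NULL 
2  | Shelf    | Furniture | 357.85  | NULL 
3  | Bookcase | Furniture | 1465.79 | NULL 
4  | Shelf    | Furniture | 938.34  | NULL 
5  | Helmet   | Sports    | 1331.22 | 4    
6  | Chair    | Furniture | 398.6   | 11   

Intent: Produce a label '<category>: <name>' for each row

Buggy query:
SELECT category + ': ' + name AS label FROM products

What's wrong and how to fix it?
Bug: SQLite uses || for string concatenation; + coerces text to numbers (yielding 0)

Fix: Replace + with || to concatenate text

Corrected query:
SELECT category || ': ' || name AS label FROM products

Result:
label              
-------------------
Sports: Racket     
Furniture: Shelf   
Furniture: Bookcase
Furniture: Shelf   
Sports: Helmet     
Furniture: Chair   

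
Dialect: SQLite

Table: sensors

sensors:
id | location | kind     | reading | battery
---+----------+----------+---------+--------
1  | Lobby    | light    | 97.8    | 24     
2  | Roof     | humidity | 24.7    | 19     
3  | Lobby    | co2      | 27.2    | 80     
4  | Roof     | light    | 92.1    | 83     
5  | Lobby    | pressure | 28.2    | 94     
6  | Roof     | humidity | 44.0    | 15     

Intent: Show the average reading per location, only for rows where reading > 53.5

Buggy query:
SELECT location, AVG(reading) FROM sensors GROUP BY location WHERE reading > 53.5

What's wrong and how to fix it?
Bug: WHERE cannot follow GROUP BY

Fix: Move the WHERE clause before GROUP BY

Corrected query:
SELECT location, AVG(reading) FROM sensors WHERE reading > 53.5 GROUP BY location

Result:
location | AVG(reading)
---------+-------------
Lobby    | 97.8        
Roof     | 92.1        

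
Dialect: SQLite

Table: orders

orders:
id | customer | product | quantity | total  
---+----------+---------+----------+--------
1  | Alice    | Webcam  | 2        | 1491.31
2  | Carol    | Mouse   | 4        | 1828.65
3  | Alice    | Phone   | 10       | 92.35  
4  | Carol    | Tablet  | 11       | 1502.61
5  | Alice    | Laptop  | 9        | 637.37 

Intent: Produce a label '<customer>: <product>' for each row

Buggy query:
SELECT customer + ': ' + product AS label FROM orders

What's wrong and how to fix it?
Bug: '+' is numeric addition; on text columns SQLite converts them to 0 instead of concatenating

Fix: Replace + with || to concatenate text

Corrected query:
SELECT customer || ': ' || product AS label FROM orders

Result:
label        
-------------
Alice: Webcam
Carol: Mouse 
Alice: Phone 
Carol: Tablet
Alice: Laptop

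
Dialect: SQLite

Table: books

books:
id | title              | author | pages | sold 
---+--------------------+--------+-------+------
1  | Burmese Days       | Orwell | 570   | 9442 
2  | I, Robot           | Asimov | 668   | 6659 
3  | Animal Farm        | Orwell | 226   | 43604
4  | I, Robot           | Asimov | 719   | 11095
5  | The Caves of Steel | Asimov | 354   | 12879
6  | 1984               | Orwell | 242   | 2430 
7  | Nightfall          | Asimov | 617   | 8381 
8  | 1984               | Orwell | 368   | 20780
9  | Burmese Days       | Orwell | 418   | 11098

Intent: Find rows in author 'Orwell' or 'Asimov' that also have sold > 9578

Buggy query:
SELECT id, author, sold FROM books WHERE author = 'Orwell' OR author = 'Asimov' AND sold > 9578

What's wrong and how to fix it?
Bug: AND binds tighter than OR, so this parses as author = 'Orwell' OR (author = 'Asimov' AND sold > 9578)

Fix: Add parentheses around the OR so the AND applies to both alternatives

Corrected query:
SELECT id, author, sold FROM books WHERE (author = 'Orwell' OR author = 'Asimov') AND sold > 9578

Result:
id | author | sold 
---+--------+------
3  | Orwell | 43604
4  | Asimov | 11095
5  | Asimov | 12879
8  | Orwell | 20780
9  | Orwell | 11098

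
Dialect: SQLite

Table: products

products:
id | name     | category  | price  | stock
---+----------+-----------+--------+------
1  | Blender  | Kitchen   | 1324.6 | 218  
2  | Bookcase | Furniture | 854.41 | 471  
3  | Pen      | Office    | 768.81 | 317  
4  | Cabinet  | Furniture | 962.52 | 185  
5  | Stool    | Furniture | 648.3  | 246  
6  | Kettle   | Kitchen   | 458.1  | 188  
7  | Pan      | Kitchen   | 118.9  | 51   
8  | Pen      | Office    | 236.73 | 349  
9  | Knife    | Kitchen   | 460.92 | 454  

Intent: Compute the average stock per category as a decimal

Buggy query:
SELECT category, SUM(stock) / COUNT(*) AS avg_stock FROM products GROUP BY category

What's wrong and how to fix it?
Bug: SUM(stock) and COUNT(*) are both integers; the division truncates the fractional part

Fix: Multiply by 1.0 (or CAST to REAL) to force floating-point division

Corrected query:
SELECT category, SUM(stock) * 1.0 / COUNT(*) AS avg_stock FROM products GROUP BY category

Result:
category  | avg_stock 
----------+-----------
Furniture | 300.666667
Kitchen   | 227.75    
Office    | 333       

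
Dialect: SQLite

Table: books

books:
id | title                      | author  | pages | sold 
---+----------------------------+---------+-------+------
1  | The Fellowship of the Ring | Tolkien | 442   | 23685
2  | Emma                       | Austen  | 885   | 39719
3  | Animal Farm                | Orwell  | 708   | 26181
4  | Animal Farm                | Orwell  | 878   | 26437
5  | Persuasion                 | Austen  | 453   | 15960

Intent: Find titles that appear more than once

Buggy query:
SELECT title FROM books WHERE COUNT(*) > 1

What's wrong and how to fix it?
Bug: WHERE can't reference COUNT(*); aggregates are computed after WHERE

Fix: GROUP BY title, then filter groups with HAVING COUNT(*) > 1

Corrected query:
SELECT title FROM books GROUP BY title HAVING COUNT(*) > 1

Result:
title      
-----------
Animal Farm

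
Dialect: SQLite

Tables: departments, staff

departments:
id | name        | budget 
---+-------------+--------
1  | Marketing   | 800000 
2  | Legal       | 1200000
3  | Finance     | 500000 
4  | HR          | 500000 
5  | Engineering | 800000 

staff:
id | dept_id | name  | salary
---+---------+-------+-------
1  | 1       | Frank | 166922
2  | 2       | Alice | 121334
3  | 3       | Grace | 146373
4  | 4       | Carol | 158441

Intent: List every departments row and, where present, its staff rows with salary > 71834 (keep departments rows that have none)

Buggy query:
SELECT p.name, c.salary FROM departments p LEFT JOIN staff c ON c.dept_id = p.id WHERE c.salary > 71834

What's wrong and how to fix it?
Bug: A WHERE condition on the right-hand table after LEFT JOIN drops unmatched parents

Fix: Put 'c.salary > 71834' in the JOIN's ON clause instead of WHERE

Corrected query:
SELECT p.name, c.salary FROM departments p LEFT JOIN staff c ON c.dept_id = p.id AND c.salary > 71834

Result:
name        | salary
------------+-------
Marketing   | 166922
Legal       | 121334
Finance     | 146373
HR          | 158441
Engineering | NULL  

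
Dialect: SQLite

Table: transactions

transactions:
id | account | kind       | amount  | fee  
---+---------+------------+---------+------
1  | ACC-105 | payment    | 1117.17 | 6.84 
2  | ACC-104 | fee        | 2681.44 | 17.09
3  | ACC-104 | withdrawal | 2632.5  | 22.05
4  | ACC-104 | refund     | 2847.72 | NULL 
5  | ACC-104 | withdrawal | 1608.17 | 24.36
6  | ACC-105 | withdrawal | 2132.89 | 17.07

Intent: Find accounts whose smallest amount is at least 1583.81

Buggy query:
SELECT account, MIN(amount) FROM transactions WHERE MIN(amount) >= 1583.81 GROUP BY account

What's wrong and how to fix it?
Bug: Aggregates like MIN are computed per group after WHERE runs

Fix: Use HAVING for the per-group MIN condition

Corrected query:
SELECT account, MIN(amount) FROM transactions GROUP BY account HAVING MIN(amount) >= 1583.81

Result:
account | MIN(amount)
--------+------------
ACC-104 | 1608.17    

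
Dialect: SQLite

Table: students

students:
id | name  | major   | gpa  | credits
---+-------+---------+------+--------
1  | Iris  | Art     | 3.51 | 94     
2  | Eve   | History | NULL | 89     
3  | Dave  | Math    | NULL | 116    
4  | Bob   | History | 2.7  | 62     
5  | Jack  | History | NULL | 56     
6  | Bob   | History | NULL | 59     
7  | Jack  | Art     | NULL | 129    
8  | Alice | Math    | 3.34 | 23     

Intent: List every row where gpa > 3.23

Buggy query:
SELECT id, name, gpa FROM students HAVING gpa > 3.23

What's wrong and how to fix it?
Bug: This is a non-aggregate query (no GROUP BY, no aggregates), so in SQLite the HAVING clause is invalid here; a row-level condition belongs in WHERE

Fix: Use WHERE for row-level filtering

Corrected query:
SELECT id, name, gpa FROM students WHERE gpa > 3.23

Result:
id | name  | gpa 
---+-------+-----
1  | Iris  | 3.51
8  | Alice | 3.34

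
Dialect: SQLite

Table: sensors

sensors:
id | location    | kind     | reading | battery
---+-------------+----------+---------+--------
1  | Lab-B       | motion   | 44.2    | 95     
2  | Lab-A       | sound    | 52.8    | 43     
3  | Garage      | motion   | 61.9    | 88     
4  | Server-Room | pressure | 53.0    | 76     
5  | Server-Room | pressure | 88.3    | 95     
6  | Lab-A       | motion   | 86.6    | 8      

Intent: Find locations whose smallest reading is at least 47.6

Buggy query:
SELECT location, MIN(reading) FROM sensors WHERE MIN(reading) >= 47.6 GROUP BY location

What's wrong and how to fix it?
Bug: MIN() in WHERE is a misuse of aggregate

Fix: Replace WHERE with HAVING after the GROUP BY

Corrected query:
SELECT location, MIN(reading) FROM sensors GROUP BY location HAVING MIN(reading) >= 47.6

Result:
location    | MIN(reading)
------------+-------------
Garage      | 61.9        
Lab-A       | 52.8        
Server-Room | 53          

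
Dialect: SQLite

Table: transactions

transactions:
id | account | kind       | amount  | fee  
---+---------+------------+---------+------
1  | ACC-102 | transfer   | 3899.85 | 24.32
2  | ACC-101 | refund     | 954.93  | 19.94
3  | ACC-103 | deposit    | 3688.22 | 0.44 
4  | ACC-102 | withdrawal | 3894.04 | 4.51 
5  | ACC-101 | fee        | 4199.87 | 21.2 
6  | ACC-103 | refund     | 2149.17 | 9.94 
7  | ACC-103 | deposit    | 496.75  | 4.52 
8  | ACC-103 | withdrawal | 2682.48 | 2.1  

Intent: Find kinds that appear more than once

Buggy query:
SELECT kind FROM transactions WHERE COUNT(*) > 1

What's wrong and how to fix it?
Bug: WHERE can't reference COUNT(*); aggregates are computed after WHERE

Fix: GROUP BY kind, then filter groups with HAVING COUNT(*) > 1

Corrected query:
SELECT kind FROM transactions GROUP BY kind HAVING COUNT(*) > 1

Result:
kind      
----------
deposit   
refund    
withdrawal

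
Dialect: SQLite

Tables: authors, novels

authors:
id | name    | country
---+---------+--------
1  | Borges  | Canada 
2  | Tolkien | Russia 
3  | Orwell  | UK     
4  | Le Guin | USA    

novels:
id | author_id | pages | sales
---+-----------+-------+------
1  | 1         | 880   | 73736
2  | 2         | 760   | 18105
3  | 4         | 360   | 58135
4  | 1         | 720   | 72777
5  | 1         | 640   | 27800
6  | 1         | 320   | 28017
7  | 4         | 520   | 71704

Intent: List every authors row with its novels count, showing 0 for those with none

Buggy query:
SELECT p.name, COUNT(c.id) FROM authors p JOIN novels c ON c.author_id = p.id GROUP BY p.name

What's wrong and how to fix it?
Bug: An inner join excludes parents with zero children

Fix: Switch to LEFT JOIN to retain unmatched parent rows

Corrected query:
SELECT p.name, COUNT(c.id) FROM authors p LEFT JOIN novels c ON c.author_id = p.id GROUP BY p.name

Result:
name    | COUNT(c.id)
--------+------------
Borges  | 4          
Le Guin | 2          
Orwell  | 0          
Tolkien | 1          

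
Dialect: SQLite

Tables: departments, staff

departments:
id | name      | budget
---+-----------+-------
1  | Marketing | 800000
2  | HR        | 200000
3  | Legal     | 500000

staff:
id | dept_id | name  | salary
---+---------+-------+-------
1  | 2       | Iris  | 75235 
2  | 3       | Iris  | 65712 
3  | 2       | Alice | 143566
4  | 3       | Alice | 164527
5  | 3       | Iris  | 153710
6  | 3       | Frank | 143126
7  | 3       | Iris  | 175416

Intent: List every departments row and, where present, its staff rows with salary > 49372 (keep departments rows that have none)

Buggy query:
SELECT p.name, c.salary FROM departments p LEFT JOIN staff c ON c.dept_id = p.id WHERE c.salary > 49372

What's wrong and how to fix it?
Bug: Filtering c.salary in WHERE discards the NULL rows produced by LEFT JOIN, turning it into an inner join

Fix: Put 'c.salary > 49372' in the JOIN's ON clause instead of WHERE

Corrected query:
SELECT p.name, c.salary FROM departments p LEFT JOIN staff c ON c.dept_id = p.id AND c.salary > 49372

Result:
name      | salary
----------+-------
Marketing | NULL  
HR        | 75235 
HR        | 143566
Legal     | 65712 
Legal     | 143126
Legal     | 153710
Legal     | 164527
Legal     | 175416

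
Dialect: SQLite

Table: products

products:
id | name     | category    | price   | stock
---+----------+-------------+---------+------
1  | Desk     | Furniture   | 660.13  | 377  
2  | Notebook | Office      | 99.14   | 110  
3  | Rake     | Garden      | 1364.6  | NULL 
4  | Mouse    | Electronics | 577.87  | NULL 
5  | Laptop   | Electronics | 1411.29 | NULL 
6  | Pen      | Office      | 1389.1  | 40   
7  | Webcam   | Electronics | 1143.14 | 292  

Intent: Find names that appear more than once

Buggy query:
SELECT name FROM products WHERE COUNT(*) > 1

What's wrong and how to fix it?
Bug: COUNT(*) is an aggregate and cannot be used in WHERE

Fix: Group first, then use HAVING for the count condition

Corrected query:
SELECT name FROM products GROUP BY name HAVING COUNT(*) > 1

Result:
(no rows)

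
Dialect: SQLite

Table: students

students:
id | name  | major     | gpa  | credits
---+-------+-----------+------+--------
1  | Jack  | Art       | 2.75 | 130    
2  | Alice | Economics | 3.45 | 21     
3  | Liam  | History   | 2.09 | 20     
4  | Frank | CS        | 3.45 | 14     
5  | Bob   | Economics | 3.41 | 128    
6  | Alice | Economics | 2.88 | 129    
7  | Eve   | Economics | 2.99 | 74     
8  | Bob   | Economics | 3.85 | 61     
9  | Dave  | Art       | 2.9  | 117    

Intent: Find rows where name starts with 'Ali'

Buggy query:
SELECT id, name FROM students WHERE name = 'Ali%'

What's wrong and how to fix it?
Bug: '=' compares the literal string including the % character; pattern matching needs LIKE

Fix: Replace '=' with LIKE so 'Ali%' is treated as a pattern

Corrected query:
SELECT id, name FROM students WHERE name LIKE 'Ali%'

Result:
id | name 
---+------
2  | Alice
6  | Alice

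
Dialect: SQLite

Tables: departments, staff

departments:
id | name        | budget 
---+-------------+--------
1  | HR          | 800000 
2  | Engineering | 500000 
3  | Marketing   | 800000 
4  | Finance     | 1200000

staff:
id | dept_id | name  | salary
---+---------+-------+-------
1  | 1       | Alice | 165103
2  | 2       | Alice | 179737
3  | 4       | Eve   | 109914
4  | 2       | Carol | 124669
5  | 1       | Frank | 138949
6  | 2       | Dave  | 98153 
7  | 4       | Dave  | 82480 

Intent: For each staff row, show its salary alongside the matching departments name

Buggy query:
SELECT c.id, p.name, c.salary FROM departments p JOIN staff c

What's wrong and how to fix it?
Bug: JOIN with no ON clause produces a cartesian product; every staff row pairs with every departments row

Fix: Specify the join condition linking the foreign key to the parent id

Corrected query:
SELECT c.id, p.name, c.salary FROM departments p JOIN staff c ON c.dept_id = p.id

Result:
id | name        | salary
---+-------------+-------
1  | HR          | 165103
2  | Engineering | 179737
3  | Finance     | 109914
4  | Engineering | 124669
5  | HR          | 138949
6  | Engineering | 98153 
7  | Finance     | 82480 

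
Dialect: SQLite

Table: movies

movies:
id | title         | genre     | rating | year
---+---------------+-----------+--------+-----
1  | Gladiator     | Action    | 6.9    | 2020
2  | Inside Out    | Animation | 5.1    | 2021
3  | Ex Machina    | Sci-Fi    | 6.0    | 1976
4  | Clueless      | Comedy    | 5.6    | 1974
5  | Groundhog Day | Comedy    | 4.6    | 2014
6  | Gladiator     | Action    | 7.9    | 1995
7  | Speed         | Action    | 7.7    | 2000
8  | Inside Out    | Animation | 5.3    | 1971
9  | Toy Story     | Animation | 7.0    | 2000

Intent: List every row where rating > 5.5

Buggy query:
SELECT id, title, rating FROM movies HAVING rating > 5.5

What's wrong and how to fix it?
Bug: HAVING filters the output of aggregation, but this query has no GROUP BY and no aggregate functions, so SQLite rejects it (HAVING clause on a non-aggregate query); the condition here is per row

Fix: Use WHERE for row-level filtering

Corrected query:
SELECT id, title, rating FROM movies WHERE rating > 5.5

Result:
id | title      | rating
---+------------+-------
1  | Gladiator  | 6.9   
3  | Ex Machina | 6     
4  | Clueless   | 5.6   
6  | Gladiator  | 7.9   
7  | Speed      | 7.7   
9  | Toy Story  | 7     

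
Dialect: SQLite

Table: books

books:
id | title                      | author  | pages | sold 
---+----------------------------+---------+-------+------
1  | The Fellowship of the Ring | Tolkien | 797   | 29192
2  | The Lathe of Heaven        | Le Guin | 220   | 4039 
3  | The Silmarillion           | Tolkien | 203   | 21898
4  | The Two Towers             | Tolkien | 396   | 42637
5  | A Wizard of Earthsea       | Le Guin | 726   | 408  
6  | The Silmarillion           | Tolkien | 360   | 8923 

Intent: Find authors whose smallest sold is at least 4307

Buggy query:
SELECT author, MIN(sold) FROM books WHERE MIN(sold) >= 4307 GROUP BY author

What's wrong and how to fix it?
Bug: MIN() in WHERE is a misuse of aggregate

Fix: Replace WHERE with HAVING after the GROUP BY

Corrected query:
SELECT author, MIN(sold) FROM books GROUP BY author HAVING MIN(sold) >= 4307

Result:
author  | MIN(sold)
--------+----------
Tolkien | 8923     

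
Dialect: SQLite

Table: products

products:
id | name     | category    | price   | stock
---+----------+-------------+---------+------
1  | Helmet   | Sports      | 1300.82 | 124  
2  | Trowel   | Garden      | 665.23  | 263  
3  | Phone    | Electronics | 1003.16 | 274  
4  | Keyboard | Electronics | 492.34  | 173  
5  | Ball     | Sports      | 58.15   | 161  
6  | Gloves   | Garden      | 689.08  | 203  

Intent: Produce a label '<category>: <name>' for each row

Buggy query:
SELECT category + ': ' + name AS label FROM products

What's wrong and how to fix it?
Bug: SQLite uses || for string concatenation; + coerces text to numbers (yielding 0)

Fix: Use the || operator for string concatenation

Corrected query:
SELECT category || ': ' || name AS label FROM products

Result:
label                
---------------------
Sports: Helmet       
Garden: Trowel       
Electronics: Phone   
Electronics: Keyboard
Sports: Ball         
Garden: Gloves       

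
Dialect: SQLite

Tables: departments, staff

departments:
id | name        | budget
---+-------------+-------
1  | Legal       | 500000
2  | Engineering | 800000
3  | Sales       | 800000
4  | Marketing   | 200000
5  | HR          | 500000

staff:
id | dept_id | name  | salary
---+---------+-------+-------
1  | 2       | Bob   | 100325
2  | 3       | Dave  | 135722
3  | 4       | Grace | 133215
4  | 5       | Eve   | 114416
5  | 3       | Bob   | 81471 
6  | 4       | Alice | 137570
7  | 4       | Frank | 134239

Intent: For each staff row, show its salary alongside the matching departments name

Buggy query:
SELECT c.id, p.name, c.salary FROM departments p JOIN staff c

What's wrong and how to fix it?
Bug: Missing join condition: each staff row is matched to all departments rows instead of just its own

Fix: Specify the join condition linking the foreign key to the parent id

Corrected query:
SELECT c.id, p.name, c.salary FROM departments p JOIN staff c ON c.dept_id = p.id

Result:
id | name        | salary
---+-------------+-------
1  | Engineering | 100325
2  | Sales       | 135722
3  | Marketing   | 133215
4  | HR          | 114416
5  | Sales       | 81471 
6  | Marketing   | 137570
7  | Marketing   | 134239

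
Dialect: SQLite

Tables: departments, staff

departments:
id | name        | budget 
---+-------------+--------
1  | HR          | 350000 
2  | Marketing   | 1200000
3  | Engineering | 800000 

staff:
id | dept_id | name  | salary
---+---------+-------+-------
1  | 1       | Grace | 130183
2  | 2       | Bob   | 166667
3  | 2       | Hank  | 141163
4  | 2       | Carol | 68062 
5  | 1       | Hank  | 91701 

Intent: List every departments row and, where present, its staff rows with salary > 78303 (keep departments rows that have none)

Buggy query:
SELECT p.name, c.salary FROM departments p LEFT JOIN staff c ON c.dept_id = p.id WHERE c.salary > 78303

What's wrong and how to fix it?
Bug: Filtering c.salary in WHERE discards the NULL rows produced by LEFT JOIN, turning it into an inner join

Fix: Put 'c.salary > 78303' in the JOIN's ON clause instead of WHERE

Corrected query:
SELECT p.name, c.salary FROM departments p LEFT JOIN staff c ON c.dept_id = p.id AND c.salary > 78303

Result:
name        | salary
------------+-------
HR          | 91701 
HR          | 130183
Marketing   | 141163
Marketing   | 166667
Engineering | NULL  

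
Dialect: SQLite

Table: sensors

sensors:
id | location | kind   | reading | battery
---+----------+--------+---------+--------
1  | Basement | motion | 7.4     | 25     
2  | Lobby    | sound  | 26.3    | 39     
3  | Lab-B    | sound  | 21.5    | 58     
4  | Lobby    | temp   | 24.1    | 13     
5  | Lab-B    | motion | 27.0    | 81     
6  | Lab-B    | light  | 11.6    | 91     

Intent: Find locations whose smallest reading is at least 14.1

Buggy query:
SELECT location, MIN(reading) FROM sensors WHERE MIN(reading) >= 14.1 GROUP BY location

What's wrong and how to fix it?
Bug: MIN() in WHERE is a misuse of aggregate

Fix: Replace WHERE with HAVING after the GROUP BY

Corrected query:
SELECT location, MIN(reading) FROM sensors GROUP BY location HAVING MIN(reading) >= 14.1

Result:
location | MIN(reading)
---------+-------------
Lobby    | 24.1        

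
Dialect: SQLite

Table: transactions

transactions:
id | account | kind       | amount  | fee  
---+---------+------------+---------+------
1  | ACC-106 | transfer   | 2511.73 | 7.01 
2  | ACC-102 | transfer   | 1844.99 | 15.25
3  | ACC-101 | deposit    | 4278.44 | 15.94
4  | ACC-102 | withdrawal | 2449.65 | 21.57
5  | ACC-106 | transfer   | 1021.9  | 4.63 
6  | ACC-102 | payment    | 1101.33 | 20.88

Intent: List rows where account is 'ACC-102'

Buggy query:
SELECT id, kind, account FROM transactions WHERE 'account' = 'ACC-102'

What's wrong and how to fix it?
Bug: 'account' in single quotes is a string literal, not the column; the comparison is literal-vs-literal and never true

Fix: Reference the column as account without single quotes

Corrected query:
SELECT id, kind, account FROM transactions WHERE account = 'ACC-102'

Result:
id | kind       | account
---+------------+--------
2  | transfer   | ACC-102
4  | withdrawal | ACC-102
6  | payment    | ACC-102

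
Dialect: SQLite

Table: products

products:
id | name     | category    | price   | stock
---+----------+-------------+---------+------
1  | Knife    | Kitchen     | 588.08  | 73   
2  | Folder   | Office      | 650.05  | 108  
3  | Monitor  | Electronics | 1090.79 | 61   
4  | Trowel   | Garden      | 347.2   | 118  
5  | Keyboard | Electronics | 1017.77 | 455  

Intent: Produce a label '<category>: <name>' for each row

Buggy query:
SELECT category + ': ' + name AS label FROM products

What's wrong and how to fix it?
Bug: SQLite uses || for string concatenation; + coerces text to numbers (yielding 0)

Fix: Use the || operator for string concatenation

Corrected query:
SELECT category || ': ' || name AS label FROM products

Result:
label                
---------------------
Kitchen: Knife       
Office: Folder       
Electronics: Monitor 
Garden: Trowel       
Electronics: Keyboard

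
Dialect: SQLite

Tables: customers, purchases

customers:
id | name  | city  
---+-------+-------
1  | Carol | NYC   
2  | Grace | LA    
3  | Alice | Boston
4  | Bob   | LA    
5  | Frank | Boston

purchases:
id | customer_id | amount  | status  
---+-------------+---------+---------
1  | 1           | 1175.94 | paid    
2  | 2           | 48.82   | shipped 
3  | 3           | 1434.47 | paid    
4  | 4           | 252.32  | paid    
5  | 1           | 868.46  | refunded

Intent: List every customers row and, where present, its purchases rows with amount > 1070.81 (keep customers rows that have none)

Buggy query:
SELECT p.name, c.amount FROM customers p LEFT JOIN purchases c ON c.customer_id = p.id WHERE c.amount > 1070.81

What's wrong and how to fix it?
Bug: A WHERE condition on the right-hand table after LEFT JOIN drops unmatched parents

Fix: Put 'c.amount > 1070.81' in the JOIN's ON clause instead of WHERE

Corrected query:
SELECT p.name, c.amount FROM customers p LEFT JOIN purchases c ON c.customer_id = p.id AND c.amount > 1070.81

Result:
name  | amount 
------+--------
Carol | 1175.94
Grace | NULL   
Alice | 1434.47
Bob   | NULL   
Frank | NULL   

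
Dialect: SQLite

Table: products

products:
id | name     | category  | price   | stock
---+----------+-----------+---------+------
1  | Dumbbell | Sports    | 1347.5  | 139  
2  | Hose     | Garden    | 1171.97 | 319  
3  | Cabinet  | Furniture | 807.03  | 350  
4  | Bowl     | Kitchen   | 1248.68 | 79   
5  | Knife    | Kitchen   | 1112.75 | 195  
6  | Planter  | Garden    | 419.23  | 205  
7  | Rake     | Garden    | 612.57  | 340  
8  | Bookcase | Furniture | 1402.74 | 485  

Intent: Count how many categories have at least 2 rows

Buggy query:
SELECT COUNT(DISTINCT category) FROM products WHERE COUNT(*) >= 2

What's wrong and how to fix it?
Bug: COUNT(*) cannot appear in WHERE; the per-group count doesn't exist yet

Fix: Use a subquery that GROUPs and filters with HAVING, then count its rows

Corrected query:
SELECT COUNT(*) FROM (SELECT category FROM products GROUP BY category HAVING COUNT(*) >= 2)

Result:
COUNT(*)
--------
3       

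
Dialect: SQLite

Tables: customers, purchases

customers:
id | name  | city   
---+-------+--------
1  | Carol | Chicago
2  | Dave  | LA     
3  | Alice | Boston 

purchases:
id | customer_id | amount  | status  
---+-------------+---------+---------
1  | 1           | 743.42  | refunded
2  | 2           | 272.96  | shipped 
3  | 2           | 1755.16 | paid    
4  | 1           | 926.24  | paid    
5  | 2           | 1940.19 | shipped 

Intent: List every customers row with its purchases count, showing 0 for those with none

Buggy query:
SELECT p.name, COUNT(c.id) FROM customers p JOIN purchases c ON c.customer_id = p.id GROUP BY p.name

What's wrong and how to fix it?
Bug: An inner join excludes parents with zero children

Fix: Use LEFT JOIN so parents without children still appear (COUNT(c.id) gives 0)

Corrected query:
SELECT p.name, COUNT(c.id) FROM customers p LEFT JOIN purchases c ON c.customer_id = p.id GROUP BY p.name

Result:
name  | COUNT(c.id)
------+------------
Alice | 0          
Carol | 2          
Dave  | 3          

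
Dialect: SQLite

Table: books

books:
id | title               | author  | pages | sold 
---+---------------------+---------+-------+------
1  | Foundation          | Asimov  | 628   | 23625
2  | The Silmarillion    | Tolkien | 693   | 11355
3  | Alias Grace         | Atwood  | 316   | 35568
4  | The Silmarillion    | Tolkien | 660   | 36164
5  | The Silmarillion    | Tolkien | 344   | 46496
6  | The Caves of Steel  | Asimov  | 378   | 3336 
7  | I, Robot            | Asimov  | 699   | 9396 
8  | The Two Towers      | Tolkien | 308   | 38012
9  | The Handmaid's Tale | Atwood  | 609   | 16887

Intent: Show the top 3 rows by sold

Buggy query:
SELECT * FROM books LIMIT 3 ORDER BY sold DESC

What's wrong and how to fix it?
Bug: ORDER BY cannot follow LIMIT; LIMIT is the final clause

Fix: Sort with ORDER BY, then apply LIMIT

Corrected query:
SELECT * FROM books ORDER BY sold DESC LIMIT 3

Result:
id | title            | author  | pages | sold 
---+------------------+---------+-------+------
5  | The Silmarillion | Tolkien | 344   | 46496
8  | The Two Towers   | Tolkien | 308   | 38012
4  | The Silmarillion | Tolkien | 660   | 36164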